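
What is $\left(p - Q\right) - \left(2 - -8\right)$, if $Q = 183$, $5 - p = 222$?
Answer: $-410$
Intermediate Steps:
$p = -217$ ($p = 5 - 222 = -217$)
$\left(p - Q\right) - \left(2 - -8\right) = \left(-217 - 183\right) - \left(2 - -8\right) = \left(-217 - 183\right) - \left(2 + 8\right) = -400 - 10 = -410$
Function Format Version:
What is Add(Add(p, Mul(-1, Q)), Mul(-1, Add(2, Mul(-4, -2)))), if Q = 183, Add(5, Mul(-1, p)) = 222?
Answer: -410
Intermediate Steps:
p = -217 (p = Add(5, Mul(-1, 222)) = Add(5, -222) = -217)
Add(Add(p, Mul(-1, Q)), Mul(-1, Add(2, Mul(-4, -2)))) = Add(Add(-217, Mul(-1, 183)), Mul(-1, Add(2, Mul(-4, -2)))) = Add(Add(-217, -183), Mul(-1, Add(2, 8))) = Add(-400, Mul(-1, 10)) = Add(-400, -10) = -410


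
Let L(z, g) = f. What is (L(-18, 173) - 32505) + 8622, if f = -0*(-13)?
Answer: -23883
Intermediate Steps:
f = 0 (f = -1*0 = 0)
L(z, g) = 0
(L(-18, 173) - 32505) + 8622 = (0 - 32505) + 8622 = -32505 + 8622 = -23883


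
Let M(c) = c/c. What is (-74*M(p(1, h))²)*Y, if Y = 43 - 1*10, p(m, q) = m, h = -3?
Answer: -2442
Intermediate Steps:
M(c) = 1
Y = 33 (Y = 43 - 10 = 33)
(-74*M(p(1, h))²)*Y = -74*1²*33 = -74*1*33 = -74*33 = -2442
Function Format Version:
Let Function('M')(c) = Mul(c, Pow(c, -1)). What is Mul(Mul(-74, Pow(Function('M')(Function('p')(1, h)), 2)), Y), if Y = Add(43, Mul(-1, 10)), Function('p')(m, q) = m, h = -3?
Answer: -2442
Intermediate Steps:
Function('M')(c) = 1
Y = 33 (Y = Add(43, -10) = 33)
Mul(Mul(-74, Pow(Function('M')(Function('p')(1, h)), 2)), Y) = Mul(Mul(-74, Pow(1, 2)), 33) = Mul(Mul(-74, 1), 33) = Mul(-74, 33) = -2442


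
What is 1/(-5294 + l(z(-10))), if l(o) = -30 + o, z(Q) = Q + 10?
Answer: -1/5324 ≈ -0.00018783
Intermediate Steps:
z(Q) = 10 + Q
1/(-5294 + l(z(-10))) = 1/(-5294 + (-30 + (10 - 10))) = 1/(-5294 + (-30 + 0)) = 1/(-5294 - 30) = 1/(-5324) = -1/5324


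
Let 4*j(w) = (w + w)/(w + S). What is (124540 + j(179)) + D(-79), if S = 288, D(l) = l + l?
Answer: 116172967/934 ≈ 1.2438e+5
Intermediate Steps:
D(l) = 2*l
j(w) = w/(2*(288 + w)) (j(w) = ((w + w)/(w + 288))/4 = ((2*w)/(288 + w))/4 = (2*w/(288 + w))/4 = w/(2*(288 + w)))
(124540 + j(179)) + D(-79) = (124540 + (1/2)*179/(288 + 179)) + 2*(-79) = (124540 + (1/2)*179/467) - 158 = (124540 + (1/2)*179*(1/467)) - 158 = (124540 + 179/934) - 158 = 116320539/934 - 158 = 116172967/934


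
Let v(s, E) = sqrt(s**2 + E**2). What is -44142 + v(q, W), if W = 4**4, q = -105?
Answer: -44142 + sqrt(76561) ≈ -43865.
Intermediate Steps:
W = 256
v(s, E) = sqrt(E**2 + s**2)
-44142 + v(q, W) = -44142 + sqrt(256**2 + (-105)**2) = -44142 + sqrt(65536 + 11025) = -44142 + sqrt(76561)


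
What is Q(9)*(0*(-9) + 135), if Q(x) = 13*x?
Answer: 15795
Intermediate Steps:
Q(9)*(0*(-9) + 135) = (13*9)*(0*(-9) + 135) = 117*(0 + 135) = 117*135 = 15795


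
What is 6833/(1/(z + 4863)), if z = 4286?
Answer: 62515117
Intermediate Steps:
6833/(1/(z + 4863)) = 6833/(1/(4286 + 4863)) = 6833/(1/9149) = 6833*9149 = 62515117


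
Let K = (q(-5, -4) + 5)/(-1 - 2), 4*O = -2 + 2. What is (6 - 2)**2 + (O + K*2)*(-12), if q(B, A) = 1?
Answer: 64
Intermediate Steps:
O = 0 (O = (-2 + 2)/4 = (1/4)*0 = 0)
K = -2 (K = (1 + 5)/(-1 - 2) = 6/(-3) = 6*(-1/3) = -2)
(6 - 2)**2 + (O + K*2)*(-12) = (6 - 2)**2 + (0 - 2*2)*(-12) = 4**2 + (0 - 4)*(-12) = 16 - 4*(-12) = 16 + 48 = 64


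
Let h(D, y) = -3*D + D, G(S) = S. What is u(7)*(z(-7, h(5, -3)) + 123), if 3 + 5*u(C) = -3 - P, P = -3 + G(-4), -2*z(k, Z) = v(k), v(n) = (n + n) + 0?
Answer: 26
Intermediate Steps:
h(D, y) = -2*D
v(n) = 2*n (v(n) = 2*n + 0 = 2*n)
z(k, Z) = -k
P = -7 (P = -3 - 4 = -7)
u(C) = 1/5 (u(C) = -3/5 + (-3 - 1*(-7))/5 = -3/5 + (-3 + 7)/5 = -3/5 + (1/5)*4 = -3/5 + 4/5 = 1/5)
u(7)*(z(-7, h(5, -3)) + 123) = (-1*(-7) + 123)/5 = (7 + 123)/5 = (1/5)*130 = 26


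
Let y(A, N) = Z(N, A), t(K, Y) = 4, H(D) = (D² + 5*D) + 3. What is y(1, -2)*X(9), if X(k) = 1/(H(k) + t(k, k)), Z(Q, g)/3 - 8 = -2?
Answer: 18/133 ≈ 0.13534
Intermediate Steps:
H(D) = 3 + D² + 5*D
Z(Q, g) = 18 (Z(Q, g) = 24 + 3*(-2) = 24 - 6 = 18)
y(A, N) = 18
X(k) = 1/(7 + k² + 5*k) (X(k) = 1/((3 + k² + 5*k) + 4) = 1/(7 + k² + 5*k))
y(1, -2)*X(9) = 18/(7 + 9² + 5*9) = 18/(7 + 81 + 45) = 18/133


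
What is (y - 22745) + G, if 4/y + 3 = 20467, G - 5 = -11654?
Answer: -175959703/5116 ≈ -34394.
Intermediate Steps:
G = -11649 (G = 5 - 11654 = -11649)
y = 1/5116 (y = 4/(-3 + 20467) = 4/20464 = 4*(1/20464) = 1/5116 ≈ 0.00019547)
(y - 22745) + G = (1/5116 - 22745) - 11649 = -116363419/5116 - 11649 = -175959703/5116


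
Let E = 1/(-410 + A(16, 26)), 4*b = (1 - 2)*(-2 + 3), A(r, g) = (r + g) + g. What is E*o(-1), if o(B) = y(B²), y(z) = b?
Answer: 1/1368 ≈ 0.00073099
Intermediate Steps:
A(r, g) = r + 2*g (A(r, g) = (g + r) + g = r + 2*g)
b = -¼ (b = ((1 - 2)*(-2 + 3))/4 = (-1*1)/4 = (¼)*(-1) = -¼ ≈ -0.25000)
y(z) = -¼
o(B) = -¼
E = -1/342 (E = 1/(-410 + (16 + 2*26)) = 1/(-410 + (16 + 52)) = 1/(-410 + 68) = 1/(-342) = -1/342 ≈ -0.0029240)
E*o(-1) = -1/342*(-¼) = 1/1368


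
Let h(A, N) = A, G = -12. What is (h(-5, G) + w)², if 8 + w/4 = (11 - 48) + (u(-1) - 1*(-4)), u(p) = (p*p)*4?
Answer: 23409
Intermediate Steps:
u(p) = 4*p² (u(p) = p²*4 = 4*p²)
w = -148 (w = -32 + 4*((11 - 48) + (4*(-1)² - 1*(-4))) = -32 + 4*(-37 + (4*1 + 4)) = -32 + 4*(-37 + (4 + 4)) = -32 + 4*(-37 + 8) = -32 + 4*(-29) = -32 - 116 = -148)
(h(-5, G) + w)² = (-5 - 148)² = (-153)² = 23409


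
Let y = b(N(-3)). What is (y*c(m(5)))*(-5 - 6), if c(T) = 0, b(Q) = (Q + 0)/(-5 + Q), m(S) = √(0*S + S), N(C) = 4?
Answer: 0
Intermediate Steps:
m(S) = √S (m(S) = √(0 + S) = √S)
b(Q) = Q/(-5 + Q)
y = -4 (y = 4/(-5 + 4) = 4/(-1) = 4*(-1) = -4)
(y*c(m(5)))*(-5 - 6) = (-4*0)*(-5 - 6) = 0*(-11) = 0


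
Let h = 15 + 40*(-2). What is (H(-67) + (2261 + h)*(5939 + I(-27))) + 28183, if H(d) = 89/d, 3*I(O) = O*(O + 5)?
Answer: 904837256/67 ≈ 1.3505e+7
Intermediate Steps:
h = -65 (h = 15 - 80 = -65)
I(O) = O*(5 + O)/3 (I(O) = (O*(O + 5))/3 = (O*(5 + O))/3 = O*(5 + O)/3)
(H(-67) + (2261 + h)*(5939 + I(-27))) + 28183 = (89/(-67) + (2261 - 65)*(5939 + (1/3)*(-27)*(5 - 27))) + 28183 = (89*(-1/67) + 2196*(5939 + (1/3)*(-27)*(-22))) + 28183 = (-89/67 + 2196*(5939 + 198)) + 28183 = (-89/67 + 2196*6137) + 28183 = (-89/67 + 13476852) + 28183 = 902948995/67 + 28183 = 904837256/67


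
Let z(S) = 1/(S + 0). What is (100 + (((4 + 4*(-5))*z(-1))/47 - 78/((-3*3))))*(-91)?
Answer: -1398670/141 ≈ -9919.6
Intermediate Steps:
z(S) = 1/S
(100 + (((4 + 4*(-5))*z(-1))/47 - 78/((-3*3))))*(-91) = (100 + (((4 + 4*(-5))/(-1))/47 - 78/((-3*3))))*(-91) = (100 + (((4 - 20)*(-1))*(1/47) - 78/(-9)))*(-91) = (100 + (-16*(-1)*(1/47) - 78*(-1/9)))*(-91) = (100 + (16*(1/47) + 26/3))*(-91) = (100 + (16/47 + 26/3))*(-91) = (100 + 1270/141)*(-91) = (15370/141)*(-91) = -1398670/141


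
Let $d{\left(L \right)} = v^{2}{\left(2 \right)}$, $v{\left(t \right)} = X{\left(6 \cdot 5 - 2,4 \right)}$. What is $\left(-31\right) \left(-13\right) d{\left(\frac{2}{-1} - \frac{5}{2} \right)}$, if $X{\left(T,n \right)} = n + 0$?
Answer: $6448$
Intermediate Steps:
$X{\left(T,n \right)} = n$
$v{\left(t \right)} = 4$
$d{\left(L \right)} = 16$ ($d{\left(L \right)} = 4^{2} = 16$)
$\left(-31\right) \left(-13\right) d{\left(\frac{2}{-1} - \frac{5}{2} \right)} = \left(-31\right) \left(-13\right) 16 = 403 \cdot 16 = 6448$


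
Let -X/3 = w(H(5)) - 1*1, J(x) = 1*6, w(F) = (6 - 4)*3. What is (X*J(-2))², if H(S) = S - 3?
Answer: 8100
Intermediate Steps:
H(S) = -3 + S
w(F) = 6 (w(F) = 2*3 = 6)
J(x) = 6
X = -15 (X = -3*(6 - 1*1) = -3*(6 - 1) = -3*5 = -15)
(X*J(-2))² = (-15*6)² = (-90)² = 8100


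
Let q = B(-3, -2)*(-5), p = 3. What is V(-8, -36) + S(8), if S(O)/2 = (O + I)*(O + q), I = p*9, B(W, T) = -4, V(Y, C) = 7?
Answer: 1967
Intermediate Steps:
I = 27 (I = 3*9 = 27)
q = 20 (q = -4*(-5) = 20)
S(O) = 2*(20 + O)*(27 + O) (S(O) = 2*((O + 27)*(O + 20)) = 2*((27 + O)*(20 + O)) = 2*((20 + O)*(27 + O)) = 2*(20 + O)*(27 + O))
V(-8, -36) + S(8) = 7 + (1080 + 2*8**2 + 94*8) = 7 + (1080 + 2*64 + 752) = 7 + (1080 + 128 + 752) = 7 + 1960 = 1967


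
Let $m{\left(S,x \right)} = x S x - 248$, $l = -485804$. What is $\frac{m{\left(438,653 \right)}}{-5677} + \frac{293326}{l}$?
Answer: $- \frac{4124262244749}{125359514} \approx -32900.0$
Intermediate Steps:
$m{\left(S,x \right)} = -248 + S x^{2}$ ($m{\left(S,x \right)} = S x x - 248 = S x^{2} - 248 = -248 + S x^{2}$)
$\frac{m{\left(438,653 \right)}}{-5677} + \frac{293326}{l} = \frac{-248 + 438 \cdot 653^{2}}{-5677} + \frac{293326}{-485804} = \left(-248 + 438 \cdot 426409\right) \left(- \frac{1}{5677}\right) + 293326 \left(- \frac{1}{485804}\right) = \left(-248 + 186767142\right) \left(- \frac{1}{5677}\right) - \frac{13333}{22082} = 186766894 \left(- \frac{1}{5677}\right) - \frac{13333}{22082} = - \frac{186766894}{5677} - \frac{13333}{22082} = - \frac{4124262244749}{125359514}$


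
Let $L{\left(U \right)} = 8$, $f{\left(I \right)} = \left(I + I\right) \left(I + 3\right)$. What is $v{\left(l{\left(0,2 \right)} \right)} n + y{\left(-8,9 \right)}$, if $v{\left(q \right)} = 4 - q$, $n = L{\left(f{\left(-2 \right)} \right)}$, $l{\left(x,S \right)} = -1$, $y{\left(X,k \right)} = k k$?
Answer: $121$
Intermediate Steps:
$y{\left(X,k \right)} = k^{2}$
$f{\left(I \right)} = 2 I \left(3 + I\right)$
$n = 8$
$v{\left(l{\left(0,2 \right)} \right)} n + y{\left(-8,9 \right)} = \left(4 - -1\right) 8 + 9^{2} = \left(4 + 1\right) 8 + 81 = 5 \cdot 8 + 81 = 40 + 81 = 121$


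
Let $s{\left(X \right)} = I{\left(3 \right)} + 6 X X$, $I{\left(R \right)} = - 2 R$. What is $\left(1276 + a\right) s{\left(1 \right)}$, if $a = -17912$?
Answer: $0$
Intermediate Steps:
$s{\left(X \right)} = -6 + 6 X^{2}$ ($s{\left(X \right)} = \left(-2\right) 3 + 6 X X = -6 + 6 X^{2}$)
$\left(1276 + a\right) s{\left(1 \right)} = \left(1276 - 17912\right) \left(-6 + 6 \cdot 1^{2}\right) = - 16636 \left(-6 + 6 \cdot 1\right) = - 16636 \left(-6 + 6\right) = \left(-16636\right) 0 = 0$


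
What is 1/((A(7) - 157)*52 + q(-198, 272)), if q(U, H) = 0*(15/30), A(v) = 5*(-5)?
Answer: -1/9464 ≈ -0.00010566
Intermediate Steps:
A(v) = -25
q(U, H) = 0 (q(U, H) = 0*(15*(1/30)) = 0*(1/2) = 0)
1/((A(7) - 157)*52 + q(-198, 272)) = 1/((-25 - 157)*52 + 0) = 1/(-182*52 + 0) = 1/(-9464 + 0) = 1/(-9464) = -1/9464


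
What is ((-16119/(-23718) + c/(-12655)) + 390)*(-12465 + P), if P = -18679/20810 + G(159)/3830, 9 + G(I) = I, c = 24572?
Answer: -3864282951901367557031/797424938698900 ≈ -4.8460e+6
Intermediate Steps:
G(I) = -9 + I
P = -6841907/7970230 (P = -18679/20810 + (-9 + 159)/3830 = -18679*1/20810 + 150*(1/3830) = -18679/20810 + 15/383 = -6841907/7970230 ≈ -0.85843)
((-16119/(-23718) + c/(-12655)) + 390)*(-12465 + P) = ((-16119/(-23718) + 24572/(-12655)) + 390)*(-12465 - 6841907/7970230) = ((-16119*(-1/23718) + 24572*(-1/12655)) + 390)*(-99355758857/7970230) = ((5373/7906 - 24572/12655) + 390)*(-99355758857/7970230) = (-126270917/100050430 + 390)*(-99355758857/7970230) = (38893396783/100050430)*(-99355758857/7970230) = -3864282951901367557031/797424938698900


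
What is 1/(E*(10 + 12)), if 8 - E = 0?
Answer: 1/176 ≈ 0.0056818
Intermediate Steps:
E = 8 (E = 8 - 1*0 = 8 + 0 = 8)
1/(E*(10 + 12)) = 1/(8*(10 + 12)) = 1/(8*22) = 1/176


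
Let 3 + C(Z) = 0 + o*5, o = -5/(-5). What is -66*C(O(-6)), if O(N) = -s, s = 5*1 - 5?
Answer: -132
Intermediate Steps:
s = 0 (s = 5 - 5 = 0)
o = 1 (o = -5*(-1/5) = 1)
O(N) = 0 (O(N) = -1*0 = 0)
C(Z) = 2 (C(Z) = -3 + (0 + 1*5) = -3 + (0 + 5) = -3 + 5 = 2)
-66*C(O(-6)) = -66*2 = -132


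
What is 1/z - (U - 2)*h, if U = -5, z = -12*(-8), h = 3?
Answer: 2017/96 ≈ 21.010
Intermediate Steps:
z = 96
1/z - (U - 2)*h = 1/96 - (-5 - 2)*3 = 1/96 - (-7)*3 = 1/96 - 1*(-21) = 1/96 + 21 = 2017/96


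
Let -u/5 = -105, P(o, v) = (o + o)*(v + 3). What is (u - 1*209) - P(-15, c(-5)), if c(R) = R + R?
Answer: 106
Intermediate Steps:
c(R) = 2*R
P(o, v) = 2*o*(3 + v) (P(o, v) = (2*o)*(3 + v) = 2*o*(3 + v))
u = 525 (u = -5*(-105) = 525)
(u - 1*209) - P(-15, c(-5)) = (525 - 1*209) - 2*(-15)*(3 + 2*(-5)) = (525 - 209) - 2*(-15)*(3 - 10) = 316 - 2*(-15)*(-7) = 316 - 1*210 = 316 - 210 = 106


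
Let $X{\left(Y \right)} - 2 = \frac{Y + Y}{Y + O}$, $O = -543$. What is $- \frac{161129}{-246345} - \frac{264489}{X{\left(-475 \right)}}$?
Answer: $- \frac{22212947536}{246345} \approx -90170.0$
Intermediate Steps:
$X{\left(Y \right)} = 2 + \frac{2 Y}{-543 + Y}$ ($X{\left(Y \right)} = 2 + \frac{Y + Y}{Y - 543} = 2 + \frac{2 Y}{-543 + Y}$)
$- \frac{161129}{-246345} - \frac{264489}{X{\left(-475 \right)}} = - \frac{161129}{-246345} - \frac{264489}{2 \frac{1}{-543 - 475} \left(-543 + 2 \left(-475\right)\right)} = \left(-161129\right) \left(- \frac{1}{246345}\right) - \frac{264489}{2 \frac{1}{-1018} \left(-543 - 950\right)} = \frac{161129}{246345} - \frac{264489}{2 \left(- \frac{1}{1018}\right) \left(-1493\right)} = \frac{161129}{246345} - \frac{264489}{\frac{1493}{509}} = \frac{161129}{246345} - \frac{134624901}{1493} = - \frac{22212947536}{246345}$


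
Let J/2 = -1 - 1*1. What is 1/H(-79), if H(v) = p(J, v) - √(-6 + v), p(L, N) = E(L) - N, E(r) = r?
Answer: 15/1142 + I*√85/5710 ≈ 0.013135 + 0.0016146*I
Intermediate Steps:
J = -4 (J = 2*(-1 - 1*1) = 2*(-1 - 1) = 2*(-2) = -4)
p(L, N) = L - N
H(v) = -4 - v - √(-6 + v) (H(v) = (-4 - v) - √(-6 + v) = -4 - v - √(-6 + v))
1/H(-79) = 1/(-4 - 1*(-79) - √(-6 - 79)) = 1/(-4 + 79 - √(-85)) = 1/(-4 + 79 - I*√85) = 1/(75 - I*√85)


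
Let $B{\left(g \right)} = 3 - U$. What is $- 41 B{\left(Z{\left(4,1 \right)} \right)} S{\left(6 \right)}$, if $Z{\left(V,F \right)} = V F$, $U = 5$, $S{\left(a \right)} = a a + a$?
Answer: $3444$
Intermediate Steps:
$S{\left(a \right)} = a + a^{2}$ ($S{\left(a \right)} = a^{2} + a = a + a^{2}$)
$Z{\left(V,F \right)} = F V$
$B{\left(g \right)} = -2$ ($B{\left(g \right)} = 3 - 5 = -2$)
$- 41 B{\left(Z{\left(4,1 \right)} \right)} S{\left(6 \right)} = \left(-41\right) \left(-2\right) 6 \left(1 + 6\right) = 82 \cdot 6 \cdot 7 = 82 \cdot 42 = 3444$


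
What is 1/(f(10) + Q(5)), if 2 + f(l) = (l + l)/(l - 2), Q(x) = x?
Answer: 2/11 ≈ 0.18182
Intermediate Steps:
f(l) = -2 + 2*l/(-2 + l) (f(l) = -2 + (l + l)/(l - 2) = -2 + (2*l)/(-2 + l) = -2 + 2*l/(-2 + l))
1/(f(10) + Q(5)) = 1/(4/(-2 + 10) + 5) = 1/(4/8 + 5) = 1/(4*(⅛) + 5) = 1/(½ + 5) = 1/(11/2) = 2/11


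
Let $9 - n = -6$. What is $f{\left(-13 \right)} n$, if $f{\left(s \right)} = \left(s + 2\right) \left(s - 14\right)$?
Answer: $4455$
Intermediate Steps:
$n = 15$ ($n = 9 - -6 = 9 + 6 = 15$)
$f{\left(s \right)} = \left(-14 + s\right) \left(2 + s\right)$ ($f{\left(s \right)} = \left(2 + s\right) \left(-14 + s\right) = \left(-14 + s\right) \left(2 + s\right)$)
$f{\left(-13 \right)} n = \left(-28 + \left(-13\right)^{2} - -156\right) 15 = \left(-28 + 169 + 156\right) 15 = 297 \cdot 15 = 4455$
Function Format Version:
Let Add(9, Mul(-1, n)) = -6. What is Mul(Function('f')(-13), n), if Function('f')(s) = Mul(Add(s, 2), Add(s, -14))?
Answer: 4455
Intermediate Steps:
n = 15 (n = Add(9, Mul(-1, -6)) = Add(9, 6) = 15)
Function('f')(s) = Mul(Add(-14, s), Add(2, s)) (Function('f')(s) = Mul(Add(2, s), Add(-14, s)) = Mul(Add(-14, s), Add(2, s)))
Mul(Function('f')(-13), n) = Mul(Add(-28, Pow(-13, 2), Mul(-12, -13)), 15) = Mul(Add(-28, 169, 156), 15) = Mul(297, 15) = 4455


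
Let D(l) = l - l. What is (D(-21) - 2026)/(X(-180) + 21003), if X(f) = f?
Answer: -2026/20823 ≈ -0.097296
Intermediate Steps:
D(l) = 0
(D(-21) - 2026)/(X(-180) + 21003) = (0 - 2026)/(-180 + 21003) = -2026/20823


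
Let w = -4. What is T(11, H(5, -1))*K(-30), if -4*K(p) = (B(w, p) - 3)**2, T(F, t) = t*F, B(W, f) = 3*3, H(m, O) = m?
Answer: -495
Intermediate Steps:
B(W, f) = 9
T(F, t) = F*t
K(p) = -9 (K(p) = -(9 - 3)**2/4 = -1/4*6**2 = -1/4*36 = -9)
T(11, H(5, -1))*K(-30) = (11*5)*(-9) = 55*(-9) = -495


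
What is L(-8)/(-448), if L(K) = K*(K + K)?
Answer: -2/7 ≈ -0.28571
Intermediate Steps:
L(K) = 2*K**2 (L(K) = K*(2*K) = 2*K**2)
L(-8)/(-448) = (2*(-8)**2)/(-448) = (2*64)*(-1/448) = 128*(-1/448) = -2/7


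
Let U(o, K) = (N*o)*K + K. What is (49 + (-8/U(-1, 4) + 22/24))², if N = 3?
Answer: 373321/144 ≈ 2592.5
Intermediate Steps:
U(o, K) = K + 3*K*o (U(o, K) = (3*o)*K + K = 3*K*o + K = K + 3*K*o)
(49 + (-8/U(-1, 4) + 22/24))² = (49 + (-8*1/(4*(1 + 3*(-1))) + 22/24))² = (49 + (-8*1/(4*(1 - 3)) + 22*(1/24)))² = (49 + (-8/(4*(-2)) + 11/12))² = (49 + (-8/(-8) + 11/12))² = (49 + (-8*(-⅛) + 11/12))² = (49 + (1 + 11/12))² = (49 + 23/12)² = (611/12)² = 373321/144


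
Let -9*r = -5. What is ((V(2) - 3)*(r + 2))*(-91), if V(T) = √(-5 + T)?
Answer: 2093/3 - 2093*I*√3/9 ≈ 697.67 - 402.8*I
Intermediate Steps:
r = 5/9 (r = -⅑*(-5) = 5/9 ≈ 0.55556)
((V(2) - 3)*(r + 2))*(-91) = ((√(-5 + 2) - 3)*(5/9 + 2))*(-91) = ((√(-3) - 3)*(23/9))*(-91) = ((I*√3 - 3)*(23/9))*(-91) = ((-3 + I*√3)*(23/9))*(-91) = (-23/3 + 23*I*√3/9)*(-91) = 2093/3 - 2093*I*√3/9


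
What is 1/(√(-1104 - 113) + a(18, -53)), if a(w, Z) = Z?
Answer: -53/4026 - I*√1217/4026 ≈ -0.013164 - 0.0086651*I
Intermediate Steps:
1/(√(-1104 - 113) + a(18, -53)) = 1/(√(-1104 - 113) - 53) = 1/(√(-1217) - 53) = 1/(I*√1217 - 53) = 1/(-53 + I*√1217)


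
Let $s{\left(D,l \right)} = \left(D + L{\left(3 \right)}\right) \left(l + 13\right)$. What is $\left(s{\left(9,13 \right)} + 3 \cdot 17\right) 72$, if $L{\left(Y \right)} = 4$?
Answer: $28008$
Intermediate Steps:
$s{\left(D,l \right)} = \left(4 + D\right) \left(13 + l\right)$ ($s{\left(D,l \right)} = \left(D + 4\right) \left(l + 13\right) = \left(4 + D\right) \left(13 + l\right)$)
$\left(s{\left(9,13 \right)} + 3 \cdot 17\right) 72 = \left(\left(52 + 4 \cdot 13 + 13 \cdot 9 + 9 \cdot 13\right) + 3 \cdot 17\right) 72 = \left(\left(52 + 52 + 117 + 117\right) + 51\right) 72 = \left(338 + 51\right) 72 = 389 \cdot 72 = 28008$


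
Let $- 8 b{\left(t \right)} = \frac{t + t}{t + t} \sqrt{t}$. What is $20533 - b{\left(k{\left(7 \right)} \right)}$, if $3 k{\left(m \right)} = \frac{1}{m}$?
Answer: $20533 + \frac{\sqrt{21}}{168} \approx 20533.0$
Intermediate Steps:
$k{\left(m \right)} = \frac{1}{3 m}$
$b{\left(t \right)} = - \frac{\sqrt{t}}{8}$ ($b{\left(t \right)} = - \frac{\frac{t + t}{t + t} \sqrt{t}}{8} = - \frac{\frac{2 t}{2 t} \sqrt{t}}{8} = - \frac{2 t \frac{1}{2 t} \sqrt{t}}{8} = - \frac{1 \sqrt{t}}{8} = - \frac{\sqrt{t}}{8}$)
$20533 - b{\left(k{\left(7 \right)} \right)} = 20533 - - \frac{\sqrt{\frac{1}{3 \cdot 7}}}{8} = 20533 - - \frac{\sqrt{\frac{1}{3} \cdot \frac{1}{7}}}{8} = 20533 - - \frac{1}{8 \sqrt{21}} = 20533 - - \frac{\frac{1}{21} \sqrt{21}}{8} = 20533 - - \frac{\sqrt{21}}{168} = 20533 + \frac{\sqrt{21}}{168}$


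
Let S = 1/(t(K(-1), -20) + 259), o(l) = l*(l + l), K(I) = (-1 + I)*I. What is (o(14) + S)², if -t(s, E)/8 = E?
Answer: 26977734001/175561 ≈ 1.5367e+5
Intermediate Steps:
K(I) = I*(-1 + I)
t(s, E) = -8*E
o(l) = 2*l² (o(l) = l*(2*l) = 2*l²)
S = 1/419 (S = 1/(-8*(-20) + 259) = 1/(160 + 259) = 1/419 ≈ 0.0023866)
(o(14) + S)² = (2*14² + 1/419)² = (2*196 + 1/419)² = (392 + 1/419)² = (164249/419)² = 26977734001/175561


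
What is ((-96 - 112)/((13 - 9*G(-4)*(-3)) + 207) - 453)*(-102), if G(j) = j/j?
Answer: 879546/19 ≈ 46292.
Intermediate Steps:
G(j) = 1
((-96 - 112)/((13 - 9*G(-4)*(-3)) + 207) - 453)*(-102) = ((-96 - 112)/((13 - 9*1*(-3)) + 207) - 453)*(-102) = (-208/((13 - 9*(-3)) + 207) - 453)*(-102) = (-208/((13 - 1*(-27)) + 207) - 453)*(-102) = (-208/((13 + 27) + 207) - 453)*(-102) = (-208/(40 + 207) - 453)*(-102) = (-208/247 - 453)*(-102) = (-208*1/247 - 453)*(-102) = (-16/19 - 453)*(-102) = -8623/19*(-102) = 879546/19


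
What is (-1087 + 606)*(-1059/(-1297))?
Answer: -509379/1297 ≈ -392.74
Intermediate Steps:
(-1087 + 606)*(-1059/(-1297)) = -(-509379)*(-1)/1297 = -481*1059/1297 = -509379/1297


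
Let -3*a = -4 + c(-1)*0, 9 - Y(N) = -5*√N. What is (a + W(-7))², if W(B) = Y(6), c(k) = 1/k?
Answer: 2311/9 + 310*√6/3 ≈ 509.89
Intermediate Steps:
Y(N) = 9 + 5*√N (Y(N) = 9 - (-5)*√N = 9 + 5*√N)
W(B) = 9 + 5*√6
a = 4/3 (a = -(-4 + 0/(-1))/3 = -(-4 - 1*0)/3 = -(-4 + 0)/3 = -⅓*(-4) = 4/3 ≈ 1.3333)
(a + W(-7))² = (4/3 + (9 + 5*√6))² = (31/3 + 5*√6)²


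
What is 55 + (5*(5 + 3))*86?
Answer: 3495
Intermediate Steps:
55 + (5*(5 + 3))*86 = 55 + (5*8)*86 = 55 + 40*86 = 55 + 3440 = 3495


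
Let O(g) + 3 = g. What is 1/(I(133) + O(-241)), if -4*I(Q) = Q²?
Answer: -4/18665 ≈ -0.00021430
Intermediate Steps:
O(g) = -3 + g
I(Q) = -Q²/4
1/(I(133) + O(-241)) = 1/(-¼*133² + (-3 - 241)) = 1/(-¼*17689 - 244) = 1/(-17689/4 - 244) = 1/(-18665/4) = -4/18665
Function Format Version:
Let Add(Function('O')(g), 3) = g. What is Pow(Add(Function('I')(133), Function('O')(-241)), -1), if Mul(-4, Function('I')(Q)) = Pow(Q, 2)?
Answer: Rational(-4, 18665) ≈ -0.00021430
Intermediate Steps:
Function('O')(g) = Add(-3, g)
Function('I')(Q) = Mul(Rational(-1, 4), Pow(Q, 2))
Pow(Add(Function('I')(133), Function('O')(-241)), -1) = Pow(Add(Mul(Rational(-1, 4), Pow(133, 2)), Add(-3, -241)), -1) = Pow(Add(Mul(Rational(-1, 4), 17689), -244), -1) = Pow(Add(Rational(-17689, 4), -244), -1) = Pow(Rational(-18665, 4), -1) = Rational(-4, 18665)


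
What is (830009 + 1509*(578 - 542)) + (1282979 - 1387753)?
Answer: 779559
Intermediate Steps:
(830009 + 1509*(578 - 542)) + (1282979 - 1387753) = (830009 + 1509*36) - 104774 = (830009 + 54324) - 104774 = 884333 - 104774 = 779559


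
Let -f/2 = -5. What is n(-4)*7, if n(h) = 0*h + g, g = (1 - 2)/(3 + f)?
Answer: -7/13 ≈ -0.53846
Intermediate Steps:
f = 10 (f = -2*(-5) = 10)
g = -1/13 (g = (1 - 2)/(3 + 10) = -1/13 ≈ -0.076923)
n(h) = -1/13 (n(h) = 0*h - 1/13 = 0 - 1/13 = -1/13)
n(-4)*7 = -1/13*7 = -7/13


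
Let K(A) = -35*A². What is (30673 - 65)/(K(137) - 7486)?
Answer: -30608/664401 ≈ -0.046069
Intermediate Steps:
(30673 - 65)/(K(137) - 7486) = (30673 - 65)/(-35*137² - 7486) = 30608/(-35*18769 - 7486) = 30608/(-656915 - 7486) = 30608/(-664401) = 30608*(-1/664401) = -30608/664401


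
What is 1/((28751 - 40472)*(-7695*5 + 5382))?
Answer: 1/387883053 ≈ 2.5781e-9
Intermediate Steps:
1/((28751 - 40472)*(-7695*5 + 5382)) = 1/(-11721*(-38475 + 5382)) = 1/(-11721*(-33093)) = 1/387883053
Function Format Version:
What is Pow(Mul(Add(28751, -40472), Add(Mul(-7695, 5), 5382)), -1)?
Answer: Rational(1, 387883053) ≈ 2.5781e-9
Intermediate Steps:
Pow(Mul(Add(28751, -40472), Add(Mul(-7695, 5), 5382)), -1) = Pow(Mul(-11721, Add(-38475, 5382)), -1) = Pow(Mul(-11721, -33093), -1) = Pow(387883053, -1) = Rational(1, 387883053)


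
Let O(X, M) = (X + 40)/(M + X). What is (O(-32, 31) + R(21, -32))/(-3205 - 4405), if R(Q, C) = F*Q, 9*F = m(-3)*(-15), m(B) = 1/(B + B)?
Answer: 13/45660 ≈ 0.00028471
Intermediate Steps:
m(B) = 1/(2*B)
O(X, M) = (40 + X)/(M + X)
F = 5/18 (F = (((½)/(-3))*(-15))/9 = (((½)*(-⅓))*(-15))/9 = (-⅙*(-15))/9 = (⅑)*(5/2) = 5/18 ≈ 0.27778)
R(Q, C) = 5*Q/18
(O(-32, 31) + R(21, -32))/(-3205 - 4405) = ((40 - 32)/(31 - 32) + (5/18)*21)/(-3205 - 4405) = (8/(-1) + 35/6)/(-7610) = (-1*8 + 35/6)*(-1/7610) = (-8 + 35/6)*(-1/7610) = -13/6*(-1/7610) = 13/45660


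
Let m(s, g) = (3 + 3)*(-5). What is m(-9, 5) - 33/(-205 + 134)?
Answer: -2097/71 ≈ -29.535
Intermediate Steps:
m(s, g) = -30 (m(s, g) = 6*(-5) = -30)
m(-9, 5) - 33/(-205 + 134) = -30 - 33/(-205 + 134) = -30 - 33/(-71) = -30 - 1/71*(-33) = -30 + 33/71 = -2097/71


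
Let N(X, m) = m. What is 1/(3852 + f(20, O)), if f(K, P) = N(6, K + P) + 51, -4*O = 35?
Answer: 4/15657 ≈ 0.00025548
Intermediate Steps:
O = -35/4 (O = -¼*35 = -35/4 ≈ -8.7500)
f(K, P) = 51 + K + P (f(K, P) = (K + P) + 51 = 51 + K + P)
1/(3852 + f(20, O)) = 1/(3852 + (51 + 20 - 35/4)) = 1/(3852 + 249/4) = 1/(15657/4) = 4/15657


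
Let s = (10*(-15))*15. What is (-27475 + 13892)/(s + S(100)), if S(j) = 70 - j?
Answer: 13583/2280 ≈ 5.9575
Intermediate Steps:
s = -2250 (s = -150*15 = -2250)
(-27475 + 13892)/(s + S(100)) = (-27475 + 13892)/(-2250 + (70 - 1*100)) = -13583/(-2250 + (70 - 100)) = -13583/(-2250 - 30) = -13583/(-2280) = -13583*(-1/2280) = 13583/2280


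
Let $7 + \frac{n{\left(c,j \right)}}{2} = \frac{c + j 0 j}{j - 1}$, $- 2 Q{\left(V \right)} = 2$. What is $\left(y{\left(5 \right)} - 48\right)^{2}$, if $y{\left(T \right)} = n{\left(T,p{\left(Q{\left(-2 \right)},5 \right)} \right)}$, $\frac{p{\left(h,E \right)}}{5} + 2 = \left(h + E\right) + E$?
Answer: $\frac{1100401}{289} \approx 3807.6$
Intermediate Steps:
$Q{\left(V \right)} = -1$ ($Q{\left(V \right)} = \left(- \frac{1}{2}\right) 2 = -1$)
$p{\left(h,E \right)} = -10 + 5 h + 10 E$ ($p{\left(h,E \right)} = -10 + 5 \left(\left(h + E\right) + E\right) = -10 + 5 \left(\left(E + h\right) + E\right) = -10 + 5 \left(h + 2 E\right) = -10 + \left(5 h + 10 E\right) = -10 + 5 h + 10 E$)
$n{\left(c,j \right)} = -14 + \frac{2 c}{-1 + j}$ ($n{\left(c,j \right)} = -14 + 2 \frac{c + j 0 j}{j - 1} = -14 + 2 \frac{c + 0 j}{-1 + j} = -14 + 2 \frac{c + 0}{-1 + j} = -14 + 2 \frac{c}{-1 + j} = -14 + \frac{2 c}{-1 + j}$)
$y{\left(T \right)} = -14 + \frac{T}{17}$ ($y{\left(T \right)} = \frac{2 \left(7 + T - 7 \left(-10 + 5 \left(-1\right) + 10 \cdot 5\right)\right)}{-1 + \left(-10 + 5 \left(-1\right) + 10 \cdot 5\right)} = \frac{2 \left(7 + T - 7 \left(-10 - 5 + 50\right)\right)}{-1 - -35} = \frac{2 \left(7 + T - 245\right)}{-1 + 35} = \frac{2 \left(7 + T - 245\right)}{34} = 2 \cdot \frac{1}{34} \left(-238 + T\right) = -14 + \frac{T}{17}$)
$\left(y{\left(5 \right)} - 48\right)^{2} = \left(\left(-14 + \frac{1}{17} \cdot 5\right) - 48\right)^{2} = \left(\left(-14 + \frac{5}{17}\right) - 48\right)^{2} = \left(- \frac{233}{17} - 48\right)^{2} = \left(- \frac{1049}{17}\right)^{2} = \frac{1100401}{289}$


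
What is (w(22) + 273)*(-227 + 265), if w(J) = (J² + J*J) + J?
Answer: 47994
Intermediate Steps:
w(J) = J + 2*J² (w(J) = (J² + J²) + J = 2*J² + J = J + 2*J²)
(w(22) + 273)*(-227 + 265) = (22*(1 + 2*22) + 273)*(-227 + 265) = (22*(1 + 44) + 273)*38 = (22*45 + 273)*38 = (990 + 273)*38 = 1263*38 = 47994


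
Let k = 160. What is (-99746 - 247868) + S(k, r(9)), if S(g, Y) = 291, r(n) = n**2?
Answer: -347323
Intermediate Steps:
(-99746 - 247868) + S(k, r(9)) = (-99746 - 247868) + 291 = -347614 + 291 = -347323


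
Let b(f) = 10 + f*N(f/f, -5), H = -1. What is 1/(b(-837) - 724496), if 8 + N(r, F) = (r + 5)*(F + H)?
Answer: -1/687658 ≈ -1.4542e-6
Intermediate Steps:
N(r, F) = -8 + (-1 + F)*(5 + r) (N(r, F) = -8 + (r + 5)*(F - 1) = -8 + (5 + r)*(-1 + F) = -8 + (-1 + F)*(5 + r))
b(f) = 10 - 44*f (b(f) = 10 + f*(-13 - f/f + 5*(-5) - 5*f/f) = 10 + f*(-13 - 1*1 - 25 - 5*1) = 10 + f*(-13 - 1 - 25 - 5) = 10 + f*(-44) = 10 - 44*f)
1/(b(-837) - 724496) = 1/((10 - 44*(-837)) - 724496) = 1/((10 + 36828) - 724496) = 1/(36838 - 724496) = 1/(-687658) = -1/687658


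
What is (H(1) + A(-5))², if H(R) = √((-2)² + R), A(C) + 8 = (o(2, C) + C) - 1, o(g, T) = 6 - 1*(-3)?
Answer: (5 - √5)² ≈ 7.6393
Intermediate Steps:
o(g, T) = 9 (o(g, T) = 6 + 3 = 9)
A(C) = C (A(C) = -8 + ((9 + C) - 1) = -8 + (8 + C) = C)
H(R) = √(4 + R)
(H(1) + A(-5))² = (√(4 + 1) - 5)² = (√5 - 5)² = (-5 + √5)²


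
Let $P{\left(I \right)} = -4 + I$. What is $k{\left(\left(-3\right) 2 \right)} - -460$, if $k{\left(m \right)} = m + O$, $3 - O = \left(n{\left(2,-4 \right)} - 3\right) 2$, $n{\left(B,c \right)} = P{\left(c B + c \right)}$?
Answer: $495$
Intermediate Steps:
$n{\left(B,c \right)} = -4 + c + B c$ ($n{\left(B,c \right)} = -4 + \left(c B + c\right) = -4 + \left(B c + c\right) = -4 + \left(c + B c\right) = -4 + c + B c$)
$O = 41$ ($O = 3 - \left(\left(-4 - 4 \left(1 + 2\right)\right) - 3\right) 2 = 3 - \left(\left(-4 - 12\right) - 3\right) 2 = 3 - \left(-16 - 3\right) 2 = 3 - \left(-19\right) 2 = 3 - -38 = 3 + 38 = 41$)
$k{\left(m \right)} = 41 + m$ ($k{\left(m \right)} = m + 41 = 41 + m$)
$k{\left(\left(-3\right) 2 \right)} - -460 = \left(41 - 6\right) - -460 = \left(41 - 6\right) + 460 = 35 + 460 = 495$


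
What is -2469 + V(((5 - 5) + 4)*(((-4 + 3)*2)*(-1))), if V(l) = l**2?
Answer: -2405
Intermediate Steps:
-2469 + V(((5 - 5) + 4)*(((-4 + 3)*2)*(-1))) = -2469 + (((5 - 5) + 4)*(((-4 + 3)*2)*(-1)))**2 = -2469 + ((0 + 4)*(-1*2*(-1)))**2 = -2469 + (4*(-2*(-1)))**2 = -2469 + (4*2)**2 = -2469 + 8**2 = -2469 + 64 = -2405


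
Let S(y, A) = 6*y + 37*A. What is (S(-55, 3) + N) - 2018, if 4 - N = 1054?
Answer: -3287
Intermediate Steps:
N = -1050 (N = 4 - 1*1054 = 4 - 1054 = -1050)
(S(-55, 3) + N) - 2018 = ((6*(-55) + 37*3) - 1050) - 2018 = ((-330 + 111) - 1050) - 2018 = (-219 - 1050) - 2018 = -1269 - 2018 = -3287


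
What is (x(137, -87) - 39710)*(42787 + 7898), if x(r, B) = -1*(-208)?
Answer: -2002158870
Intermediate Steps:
x(r, B) = 208
(x(137, -87) - 39710)*(42787 + 7898) = (208 - 39710)*(42787 + 7898) = -39502*50685 = -2002158870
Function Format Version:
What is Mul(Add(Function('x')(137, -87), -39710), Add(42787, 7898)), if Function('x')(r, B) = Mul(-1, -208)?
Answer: -2002158870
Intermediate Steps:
Function('x')(r, B) = 208
Mul(Add(Function('x')(137, -87), -39710), Add(42787, 7898)) = Mul(Add(208, -39710), Add(42787, 7898)) = Mul(-39502, 50685) = -2002158870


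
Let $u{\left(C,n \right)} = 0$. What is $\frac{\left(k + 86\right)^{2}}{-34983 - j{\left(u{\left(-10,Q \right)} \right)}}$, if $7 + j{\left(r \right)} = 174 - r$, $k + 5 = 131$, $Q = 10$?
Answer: $- \frac{22472}{17575} \approx -1.2786$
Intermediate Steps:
$k = 126$ ($k = -5 + 131 = 126$)
$j{\left(r \right)} = 167 - r$ ($j{\left(r \right)} = -7 - \left(-174 + r\right) = 167 - r$)
$\frac{\left(k + 86\right)^{2}}{-34983 - j{\left(u{\left(-10,Q \right)} \right)}} = \frac{\left(126 + 86\right)^{2}}{-34983 - \left(167 - 0\right)} = \frac{212^{2}}{-34983 - \left(167 + 0\right)} = \frac{44944}{-34983 - 167} = \frac{44944}{-35150} = 44944 \left(- \frac{1}{35150}\right) = - \frac{22472}{17575}$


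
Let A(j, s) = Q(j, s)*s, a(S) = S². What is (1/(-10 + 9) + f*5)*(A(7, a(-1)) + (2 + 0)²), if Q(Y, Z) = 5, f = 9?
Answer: 396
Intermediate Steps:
A(j, s) = 5*s
(1/(-10 + 9) + f*5)*(A(7, a(-1)) + (2 + 0)²) = (1/(-10 + 9) + 9*5)*(5*(-1)² + (2 + 0)²) = (1/(-1) + 45)*(5*1 + 2²) = (-1 + 45)*(5 + 4) = 44*9 = 396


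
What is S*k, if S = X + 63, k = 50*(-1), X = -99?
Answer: 1800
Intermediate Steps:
k = -50
S = -36 (S = -99 + 63 = -36)
S*k = -36*(-50) = 1800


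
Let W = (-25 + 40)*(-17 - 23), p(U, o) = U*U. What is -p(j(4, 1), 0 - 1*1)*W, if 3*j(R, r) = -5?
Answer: 5000/3 ≈ 1666.7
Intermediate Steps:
j(R, r) = -5/3 (j(R, r) = (1/3)*(-5) = -5/3)
p(U, o) = U**2
W = -600 (W = 15*(-40) = -600)
-p(j(4, 1), 0 - 1*1)*W = -(-5/3)**2*(-600) = -25*(-600)/9 = -1*(-5000/3) = 5000/3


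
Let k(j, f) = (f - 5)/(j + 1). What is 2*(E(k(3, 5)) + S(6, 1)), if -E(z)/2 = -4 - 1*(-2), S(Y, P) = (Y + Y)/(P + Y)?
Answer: 80/7 ≈ 11.429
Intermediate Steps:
S(Y, P) = 2*Y/(P + Y) (S(Y, P) = (2*Y)/(P + Y) = 2*Y/(P + Y))
k(j, f) = (-5 + f)/(1 + j)
E(z) = 4 (E(z) = -2*(-4 - 1*(-2)) = -2*(-4 + 2) = -2*(-2) = 4)
2*(E(k(3, 5)) + S(6, 1)) = 2*(4 + 2*6/(1 + 6)) = 2*(4 + 2*6/7) = 2*(4 + 2*6*(⅐)) = 2*(4 + 12/7) = 2*(40/7) = 80/7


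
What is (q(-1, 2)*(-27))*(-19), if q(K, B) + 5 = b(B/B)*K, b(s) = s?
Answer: -3078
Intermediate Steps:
q(K, B) = -5 + K (q(K, B) = -5 + (B/B)*K = -5 + 1*K = -5 + K)
(q(-1, 2)*(-27))*(-19) = ((-5 - 1)*(-27))*(-19) = -6*(-27)*(-19) = 162*(-19) = -3078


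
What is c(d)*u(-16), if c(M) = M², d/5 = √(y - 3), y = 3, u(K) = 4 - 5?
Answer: 0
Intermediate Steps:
u(K) = -1
d = 0 (d = 5*√(3 - 3) = 5*√0 = 5*0 = 0)
c(d)*u(-16) = 0²*(-1) = 0*(-1) = 0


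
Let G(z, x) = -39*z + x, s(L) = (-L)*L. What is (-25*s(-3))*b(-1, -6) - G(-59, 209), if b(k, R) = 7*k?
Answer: -4085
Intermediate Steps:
s(L) = -L**2
G(z, x) = x - 39*z
(-25*s(-3))*b(-1, -6) - G(-59, 209) = (-(-25)*(-3)**2)*(7*(-1)) - (209 - 39*(-59)) = -(-25)*9*(-7) - (209 + 2301) = -25*(-9)*(-7) - 1*2510 = 225*(-7) - 2510 = -1575 - 2510 = -4085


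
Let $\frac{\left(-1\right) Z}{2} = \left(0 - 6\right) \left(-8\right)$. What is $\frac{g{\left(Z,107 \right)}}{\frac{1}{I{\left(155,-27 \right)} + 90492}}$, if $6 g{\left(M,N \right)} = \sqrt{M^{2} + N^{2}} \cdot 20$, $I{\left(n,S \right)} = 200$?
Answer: $\frac{906920 \sqrt{20665}}{3} \approx 4.3458 \cdot 10^{7}$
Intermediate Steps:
$Z = -96$ ($Z = - 2 \left(0 - 6\right) \left(-8\right) = - 2 \left(\left(-6\right) \left(-8\right)\right) = \left(-2\right) 48 = -96$)
$g{\left(M,N \right)} = \frac{10 \sqrt{M^{2} + N^{2}}}{3}$ ($g{\left(M,N \right)} = \frac{\sqrt{M^{2} + N^{2}} \cdot 20}{6} = \frac{20 \sqrt{M^{2} + N^{2}}}{6} = \frac{10 \sqrt{M^{2} + N^{2}}}{3}$)
$\frac{g{\left(Z,107 \right)}}{\frac{1}{I{\left(155,-27 \right)} + 90492}} = \frac{\frac{10}{3} \sqrt{\left(-96\right)^{2} + 107^{2}}}{\frac{1}{200 + 90492}} = \frac{\frac{10}{3} \sqrt{9216 + 11449}}{\frac{1}{90692}} = \frac{10 \sqrt{20665}}{3} \frac{1}{\frac{1}{90692}} = \frac{10 \sqrt{20665}}{3} \cdot 90692 = \frac{906920 \sqrt{20665}}{3}$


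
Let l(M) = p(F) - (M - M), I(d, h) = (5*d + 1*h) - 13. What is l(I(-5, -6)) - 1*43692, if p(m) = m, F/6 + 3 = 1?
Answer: -43704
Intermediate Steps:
F = -12 (F = -18 + 6*1 = -18 + 6 = -12)
I(d, h) = -13 + h + 5*d (I(d, h) = (5*d + h) - 13 = (h + 5*d) - 13 = -13 + h + 5*d)
l(M) = -12 (l(M) = -12 - (M - M) = -12 - 1*0 = -12 + 0 = -12)
l(I(-5, -6)) - 1*43692 = -12 - 1*43692 = -12 - 43692 = -43704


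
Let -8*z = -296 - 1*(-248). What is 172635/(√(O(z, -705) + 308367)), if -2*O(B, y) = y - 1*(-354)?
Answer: 11509*√137130/13713 ≈ 310.79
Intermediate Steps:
z = 6 (z = -(-296 - 1*(-248))/8 = -(-296 + 248)/8 = -⅛*(-48) = 6)
O(B, y) = -177 - y/2 (O(B, y) = -(y - 1*(-354))/2 = -(y + 354)/2 = -(354 + y)/2 = -177 - y/2)
172635/(√(O(z, -705) + 308367)) = 172635/(√((-177 - ½*(-705)) + 308367)) = 172635/(√((-177 + 705/2) + 308367)) = 172635/(√(351/2 + 308367)) = 172635/(√(617085/2)) = 172635/((3*√137130/2)) = 172635*(√137130/205695) = 11509*√137130/13713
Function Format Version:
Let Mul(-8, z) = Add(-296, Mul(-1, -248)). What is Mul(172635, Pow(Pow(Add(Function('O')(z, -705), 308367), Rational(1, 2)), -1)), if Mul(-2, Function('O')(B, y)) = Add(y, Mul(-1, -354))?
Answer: Mul(Rational(11509, 13713), Pow(137130, Rational(1, 2))) ≈ 310.79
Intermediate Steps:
z = 6 (z = Mul(Rational(-1, 8), Add(-296, Mul(-1, -248))) = Mul(Rational(-1, 8), Add(-296, 248)) = Mul(Rational(-1, 8), -48) = 6)
Function('O')(B, y) = Add(-177, Mul(Rational(-1, 2), y)) (Function('O')(B, y) = Mul(Rational(-1, 2), Add(y, Mul(-1, -354))) = Mul(Rational(-1, 2), Add(y, 354)) = Mul(Rational(-1, 2), Add(354, y)) = Add(-177, Mul(Rational(-1, 2), y)))
Mul(172635, Pow(Pow(Add(Function('O')(z, -705), 308367), Rational(1, 2)), -1)) = Mul(172635, Pow(Pow(Add(Add(-177, Mul(Rational(-1, 2), -705)), 308367), Rational(1, 2)), -1)) = Mul(172635, Pow(Pow(Add(Add(-177, Rational(705, 2)), 308367), Rational(1, 2)), -1)) = Mul(172635, Pow(Pow(Add(Rational(351, 2), 308367), Rational(1, 2)), -1)) = Mul(172635, Pow(Pow(Rational(617085, 2), Rational(1, 2)), -1)) = Mul(172635, Pow(Mul(Rational(3, 2), Pow(137130, Rational(1, 2))), -1)) = Mul(172635, Mul(Rational(1, 205695), Pow(137130, Rational(1, 2)))) = Mul(Rational(11509, 13713), Pow(137130, Rational(1, 2)))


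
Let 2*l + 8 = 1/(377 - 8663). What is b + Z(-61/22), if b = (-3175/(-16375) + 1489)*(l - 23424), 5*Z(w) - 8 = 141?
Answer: -189353057053453/5427330 ≈ -3.4889e+7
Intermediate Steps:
l = -66289/16572 (l = -4 + 1/(2*(377 - 8663)) = -4 + (1/2)/(-8286) = -4 + (1/2)*(-1/8286) = -4 - 1/16572 = -66289/16572 ≈ -4.0001)
Z(w) = 149/5 (Z(w) = 8/5 + (1/5)*141 = 8/5 + 141/5 = 149/5)
b = -189353218787887/5427330 (b = (-3175/(-16375) + 1489)*(-66289/16572 - 23424) = (-3175*(-1/16375) + 1489)*(-388248817/16572) = (127/655 + 1489)*(-388248817/16572) = (975422/655)*(-388248817/16572) = -189353218787887/5427330 ≈ -3.4889e+7)
b + Z(-61/22) = -189353218787887/5427330 + 149/5 = -189353057053453/5427330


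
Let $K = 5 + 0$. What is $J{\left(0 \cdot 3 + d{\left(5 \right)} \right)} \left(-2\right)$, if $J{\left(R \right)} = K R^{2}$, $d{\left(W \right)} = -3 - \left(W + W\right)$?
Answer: $-1690$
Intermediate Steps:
$K = 5$
$d{\left(W \right)} = -3 - 2 W$
$J{\left(R \right)} = 5 R^{2}$
$J{\left(0 \cdot 3 + d{\left(5 \right)} \right)} \left(-2\right) = 5 \left(0 \cdot 3 - 13\right)^{2} \left(-2\right) = 5 \left(0 - 13\right)^{2} \left(-2\right) = 5 \left(-13\right)^{2} \left(-2\right) = 5 \cdot 169 \left(-2\right) = 845 \left(-2\right) = -1690$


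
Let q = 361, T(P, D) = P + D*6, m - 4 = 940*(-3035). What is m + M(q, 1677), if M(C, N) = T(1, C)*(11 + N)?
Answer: 805000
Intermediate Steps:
m = -2852896 (m = 4 + 940*(-3035) = 4 - 2852900 = -2852896)
T(P, D) = P + 6*D
M(C, N) = (1 + 6*C)*(11 + N)
m + M(q, 1677) = -2852896 + (1 + 6*361)*(11 + 1677) = -2852896 + (1 + 2166)*1688 = -2852896 + 2167*1688 = -2852896 + 3657896 = 805000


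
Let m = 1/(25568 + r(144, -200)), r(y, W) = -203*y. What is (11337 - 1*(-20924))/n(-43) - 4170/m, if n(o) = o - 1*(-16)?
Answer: 412497499/27 ≈ 1.5278e+7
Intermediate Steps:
n(o) = 16 + o (n(o) = o + 16 = 16 + o)
m = -1/3664 (m = 1/(25568 - 203*144) = 1/(25568 - 29232) = 1/(-3664) = -1/3664 ≈ -0.00027293)
(11337 - 1*(-20924))/n(-43) - 4170/m = (11337 - 1*(-20924))/(16 - 43) - 4170/(-1/3664) = (11337 + 20924)/(-27) - 4170*(-3664) = 32261*(-1/27) + 15278880 = -32261/27 + 15278880 = 412497499/27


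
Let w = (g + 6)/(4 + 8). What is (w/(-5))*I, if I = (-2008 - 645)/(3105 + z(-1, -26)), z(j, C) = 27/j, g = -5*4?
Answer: -18571/92340 ≈ -0.20112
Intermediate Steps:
g = -20
w = -7/6 (w = (-20 + 6)/(4 + 8) = -14/12 = -14*1/12 = -7/6 ≈ -1.1667)
I = -2653/3078 (I = (-2008 - 645)/(3105 + 27/(-1)) = -2653/(3105 + 27*(-1)) = -2653/(3105 - 27) = -2653/3078 ≈ -0.86192)
(w/(-5))*I = -7/6/(-5)*(-2653/3078) = -7/6*(-1/5)*(-2653/3078) = (7/30)*(-2653/3078) = -18571/92340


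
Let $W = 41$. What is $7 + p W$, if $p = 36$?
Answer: $1483$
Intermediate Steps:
$7 + p W = 7 + 36 \cdot 41 = 7 + 1476 = 1483$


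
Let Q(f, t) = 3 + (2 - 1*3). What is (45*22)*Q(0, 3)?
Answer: 1980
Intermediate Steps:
Q(f, t) = 2 (Q(f, t) = 3 + (2 - 3) = 3 - 1 = 2)
(45*22)*Q(0, 3) = (45*22)*2 = 990*2 = 1980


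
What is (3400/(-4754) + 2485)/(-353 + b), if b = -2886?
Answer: -5905145/7699103 ≈ -0.76699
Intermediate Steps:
(3400/(-4754) + 2485)/(-353 + b) = (3400/(-4754) + 2485)/(-353 - 2886) = (3400*(-1/4754) + 2485)/(-3239) = (-1700/2377 + 2485)*(-1/3239) = (5905145/2377)*(-1/3239) = -5905145/7699103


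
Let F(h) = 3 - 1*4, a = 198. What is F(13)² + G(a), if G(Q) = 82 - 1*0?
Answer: 83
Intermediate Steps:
F(h) = -1 (F(h) = 3 - 4 = -1)
G(Q) = 82 (G(Q) = 82 + 0 = 82)
F(13)² + G(a) = (-1)² + 82 = 1 + 82 = 83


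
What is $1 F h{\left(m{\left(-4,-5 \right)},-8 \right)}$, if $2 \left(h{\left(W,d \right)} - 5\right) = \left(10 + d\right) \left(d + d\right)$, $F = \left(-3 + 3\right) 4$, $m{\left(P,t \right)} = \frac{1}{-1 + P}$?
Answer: $0$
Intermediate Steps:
$F = 0$ ($F = 0 \cdot 4 = 0$)
$h{\left(W,d \right)} = 5 + d \left(10 + d\right)$ ($h{\left(W,d \right)} = 5 + \frac{\left(10 + d\right) \left(d + d\right)}{2} = 5 + \frac{\left(10 + d\right) 2 d}{2} = 5 + \frac{2 d \left(10 + d\right)}{2} = 5 + d \left(10 + d\right)$)
$1 F h{\left(m{\left(-4,-5 \right)},-8 \right)} = 1 \cdot 0 \left(5 + \left(-8\right)^{2} + 10 \left(-8\right)\right) = 0 \left(5 + 64 - 80\right) = 0 \left(-11\right) = 0$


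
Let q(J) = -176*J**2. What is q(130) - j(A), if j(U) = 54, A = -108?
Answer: -2974454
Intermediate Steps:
q(130) - j(A) = -176*130**2 - 1*54 = -176*16900 - 54 = -2974400 - 54 = -2974454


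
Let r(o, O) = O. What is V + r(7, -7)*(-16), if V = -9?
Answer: 103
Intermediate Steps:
V + r(7, -7)*(-16) = -9 - 7*(-16) = -9 + 112 = 103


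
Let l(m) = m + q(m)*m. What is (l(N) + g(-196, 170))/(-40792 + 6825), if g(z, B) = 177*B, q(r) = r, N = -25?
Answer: -30690/33967 ≈ -0.90352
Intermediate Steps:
l(m) = m + m² (l(m) = m + m*m = m + m²)
(l(N) + g(-196, 170))/(-40792 + 6825) = (-25*(1 - 25) + 177*170)/(-40792 + 6825) = (-25*(-24) + 30090)/(-33967) = (600 + 30090)*(-1/33967) = 30690*(-1/33967) = -30690/33967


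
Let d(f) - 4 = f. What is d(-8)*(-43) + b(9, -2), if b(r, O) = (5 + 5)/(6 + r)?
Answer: 518/3 ≈ 172.67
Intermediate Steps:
d(f) = 4 + f
b(r, O) = 10/(6 + r)
d(-8)*(-43) + b(9, -2) = (4 - 8)*(-43) + 10/(6 + 9) = -4*(-43) + 10/15 = 172 + 10*(1/15) = 172 + 2/3 = 518/3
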